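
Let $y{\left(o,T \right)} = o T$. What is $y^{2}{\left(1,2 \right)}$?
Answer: $4$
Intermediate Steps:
$y{\left(o,T \right)} = T o$
$y^{2}{\left(1,2 \right)} = \left(2 \cdot 1\right)^{2} = 2^{2} = 4$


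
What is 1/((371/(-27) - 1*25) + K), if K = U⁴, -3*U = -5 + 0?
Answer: -81/2513 ≈ -0.032232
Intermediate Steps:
U = 5/3 (U = -(-5 + 0)/3 = -⅓*(-5) = 5/3 ≈ 1.6667)
K = 625/81 (K = (5/3)⁴ = 625/81 ≈ 7.7160)
1/((371/(-27) - 1*25) + K) = 1/((371/(-27) - 1*25) + 625/81) = 1/((371*(-1/27) - 25) + 625/81) = 1/((-371/27 - 25) + 625/81) = 1/(-1046/27 + 625/81) = 1/(-2513/81) = -81/2513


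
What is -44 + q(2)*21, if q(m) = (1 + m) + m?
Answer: 61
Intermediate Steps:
q(m) = 1 + 2*m
-44 + q(2)*21 = -44 + (1 + 2*2)*21 = -44 + (1 + 4)*21 = -44 + 5*21 = -44 + 105 = 61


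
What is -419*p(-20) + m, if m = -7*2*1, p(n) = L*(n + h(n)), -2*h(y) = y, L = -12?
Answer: -50294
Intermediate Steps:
h(y) = -y/2
p(n) = -6*n (p(n) = -12*(n - n/2) = -6*n)
m = -14 (m = -14*1 = -14)
-419*p(-20) + m = -(-2514)*(-20) - 14 = -419*120 - 14 = -50280 - 14 = -50294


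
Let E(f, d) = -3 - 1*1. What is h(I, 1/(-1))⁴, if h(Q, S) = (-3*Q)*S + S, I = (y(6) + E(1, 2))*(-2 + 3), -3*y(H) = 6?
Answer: 130321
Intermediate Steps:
E(f, d) = -4 (E(f, d) = -3 - 1 = -4)
y(H) = -2 (y(H) = -⅓*6 = -2)
I = -6 (I = (-2 - 4)*(-2 + 3) = -6*1 = -6)
h(Q, S) = S - 3*Q*S (h(Q, S) = -3*Q*S + S = S - 3*Q*S)
h(I, 1/(-1))⁴ = ((1 - 3*(-6))/(-1))⁴ = (-(1 + 18))⁴ = (-1*19)⁴ = (-19)⁴ = 130321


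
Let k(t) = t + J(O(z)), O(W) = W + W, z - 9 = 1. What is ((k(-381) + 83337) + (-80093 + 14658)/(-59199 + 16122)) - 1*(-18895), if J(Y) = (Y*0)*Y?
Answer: 4387500962/43077 ≈ 1.0185e+5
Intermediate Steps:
z = 10 (z = 9 + 1 = 10)
O(W) = 2*W
J(Y) = 0 (J(Y) = 0*Y = 0)
k(t) = t (k(t) = t + 0 = t)
((k(-381) + 83337) + (-80093 + 14658)/(-59199 + 16122)) - 1*(-18895) = ((-381 + 83337) + (-80093 + 14658)/(-59199 + 16122)) - 1*(-18895) = (82956 - 65435/(-43077)) + 18895 = (82956 - 65435*(-1/43077)) + 18895 = (82956 + 65435/43077) + 18895 = 3573561047/43077 + 18895 = 4387500962/43077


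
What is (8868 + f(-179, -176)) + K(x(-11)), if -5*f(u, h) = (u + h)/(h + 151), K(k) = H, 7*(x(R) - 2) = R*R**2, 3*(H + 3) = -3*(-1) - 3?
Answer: 221554/25 ≈ 8862.2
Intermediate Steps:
H = -3 (H = -3 + (-3*(-1) - 3)/3 = -3 + (3 - 3)/3 = -3 + (1/3)*0 = -3 + 0 = -3)
x(R) = 2 + R**3/7 (x(R) = 2 + (R*R**2)/7 = 2 + R**3/7)
K(k) = -3
f(u, h) = -(h + u)/(5*(151 + h)) (f(u, h) = -(u + h)/(5*(h + 151)) = -(h + u)/(5*(151 + h)))
(8868 + f(-179, -176)) + K(x(-11)) = (8868 + (-1*(-176) - 1*(-179))/(5*(151 - 176))) - 3 = (8868 + (1/5)*(176 + 179)/(-25)) - 3 = (8868 + (1/5)*(-1/25)*355) - 3 = (8868 - 71/25) - 3 = 221629/25 - 3 = 221554/25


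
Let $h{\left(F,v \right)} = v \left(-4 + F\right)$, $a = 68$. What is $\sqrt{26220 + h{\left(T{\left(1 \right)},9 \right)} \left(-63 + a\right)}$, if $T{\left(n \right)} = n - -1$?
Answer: $\sqrt{26130} \approx 161.65$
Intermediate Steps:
$T{\left(n \right)} = 1 + n$ ($T{\left(n \right)} = n + 1 = 1 + n$)
$\sqrt{26220 + h{\left(T{\left(1 \right)},9 \right)} \left(-63 + a\right)} = \sqrt{26220 + 9 \left(-4 + \left(1 + 1\right)\right) \left(-63 + 68\right)} = \sqrt{26220 + 9 \left(-4 + 2\right) 5} = \sqrt{26220 + 9 \left(-2\right) 5} = \sqrt{26220 - 90} = \sqrt{26130}$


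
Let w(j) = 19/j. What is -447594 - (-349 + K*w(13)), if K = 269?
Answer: -5819296/13 ≈ -4.4764e+5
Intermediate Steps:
-447594 - (-349 + K*w(13)) = -447594 - (-349 + 269*(19/13)) = -447594 - (-349 + 5111/13) = -447594 - 1*574/13 = -447594 - 574/13 = -5819296/13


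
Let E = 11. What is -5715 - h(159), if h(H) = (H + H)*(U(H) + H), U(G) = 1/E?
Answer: -619365/11 ≈ -56306.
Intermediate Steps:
U(G) = 1/11
h(H) = 2*H*(1/11 + H) (h(H) = (H + H)*(1/11 + H) = (2*H)*(1/11 + H) = 2*H*(1/11 + H))
-5715 - h(159) = -5715 - 2*159*(1 + 11*159)/11 = -5715 - 2*159*(1 + 1749)/11 = -5715 - 2*159*1750/11 = -5715 - 1*556500/11 = -5715 - 556500/11 = -619365/11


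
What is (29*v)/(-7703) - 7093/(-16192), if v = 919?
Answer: -376895613/124726976 ≈ -3.0218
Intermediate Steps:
(29*v)/(-7703) - 7093/(-16192) = (29*919)/(-7703) - 7093/(-16192) = 26651*(-1/7703) - 7093*(-1/16192) = -26651/7703 + 7093/16192 = -376895613/124726976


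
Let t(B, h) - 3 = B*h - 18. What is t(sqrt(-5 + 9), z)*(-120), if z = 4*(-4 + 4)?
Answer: 1800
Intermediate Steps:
z = 0 (z = 4*0 = 0)
t(B, h) = -15 + B*h (t(B, h) = 3 + (B*h - 18) = 3 + (-18 + B*h) = -15 + B*h)
t(sqrt(-5 + 9), z)*(-120) = (-15 + sqrt(-5 + 9)*0)*(-120) = (-15 + sqrt(4)*0)*(-120) = (-15 + 2*0)*(-120) = (-15 + 0)*(-120) = -15*(-120) = 1800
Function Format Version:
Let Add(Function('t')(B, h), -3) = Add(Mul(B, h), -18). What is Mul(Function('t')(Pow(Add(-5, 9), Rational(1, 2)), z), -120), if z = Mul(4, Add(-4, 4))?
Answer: 1800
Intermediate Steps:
z = 0 (z = Mul(4, 0) = 0)
Function('t')(B, h) = Add(-15, Mul(B, h)) (Function('t')(B, h) = Add(3, Add(Mul(B, h), -18)) = Add(3, Add(-18, Mul(B, h))) = Add(-15, Mul(B, h)))
Mul(Function('t')(Pow(Add(-5, 9), Rational(1, 2)), z), -120) = Mul(Add(-15, Mul(Pow(Add(-5, 9), Rational(1, 2)), 0)), -120) = Mul(Add(-15, Mul(Pow(4, Rational(1, 2)), 0)), -120) = Mul(Add(-15, Mul(2, 0)), -120) = Mul(Add(-15, 0), -120) = Mul(-15, -120) = 1800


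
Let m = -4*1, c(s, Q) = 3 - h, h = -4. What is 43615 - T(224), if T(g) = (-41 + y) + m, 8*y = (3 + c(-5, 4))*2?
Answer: 87315/2 ≈ 43658.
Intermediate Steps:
c(s, Q) = 7 (c(s, Q) = 3 - 1*(-4) = 3 + 4 = 7)
m = -4
y = 5/2 (y = ((3 + 7)*2)/8 = (10*2)/8 = (1/8)*20 = 5/2 ≈ 2.5000)
T(g) = -85/2 (T(g) = (-41 + 5/2) - 4 = -77/2 - 4 = -85/2)
43615 - T(224) = 43615 - 1*(-85/2) = 43615 + 85/2 = 87315/2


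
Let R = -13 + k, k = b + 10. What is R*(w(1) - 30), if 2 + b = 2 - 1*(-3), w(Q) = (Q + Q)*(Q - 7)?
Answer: 0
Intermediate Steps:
w(Q) = 2*Q*(-7 + Q) (w(Q) = (2*Q)*(-7 + Q) = 2*Q*(-7 + Q))
b = 3 (b = -2 + (2 - 1*(-3)) = -2 + (2 + 3) = -2 + 5 = 3)
k = 13 (k = 3 + 10 = 13)
R = 0 (R = -13 + 13 = 0)
R*(w(1) - 30) = 0*(2*1*(-7 + 1) - 30) = 0*(2*1*(-6) - 30) = 0*(-12 - 30) = 0*(-42) = 0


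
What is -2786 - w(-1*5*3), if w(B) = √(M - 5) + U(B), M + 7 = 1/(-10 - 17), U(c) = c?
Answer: -2771 - 5*I*√39/9 ≈ -2771.0 - 3.4694*I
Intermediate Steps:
M = -190/27 (M = -7 + 1/(-10 - 17) = -7 + 1/(-27) = -7 - 1/27 = -190/27 ≈ -7.0370)
w(B) = B + 5*I*√39/9 (w(B) = √(-190/27 - 5) + B = √(-325/27) + B = 5*I*√39/9 + B = B + 5*I*√39/9)
-2786 - w(-1*5*3) = -2786 - (-1*5*3 + 5*I*√39/9) = -2786 - (-5*3 + 5*I*√39/9) = -2786 - (-15 + 5*I*√39/9) = -2786 + (15 - 5*I*√39/9) = -2771 - 5*I*√39/9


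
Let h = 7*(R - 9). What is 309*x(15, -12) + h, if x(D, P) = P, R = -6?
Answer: -3813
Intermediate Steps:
h = -105 (h = 7*(-6 - 9) = 7*(-15) = -105)
309*x(15, -12) + h = 309*(-12) - 105 = -3708 - 105 = -3813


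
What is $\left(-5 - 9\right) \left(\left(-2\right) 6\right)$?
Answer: $168$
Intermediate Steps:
$\left(-5 - 9\right) \left(\left(-2\right) 6\right) = \left(-14\right) \left(-12\right) = 168$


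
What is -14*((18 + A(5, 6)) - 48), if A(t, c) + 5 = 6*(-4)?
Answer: 826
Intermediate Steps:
A(t, c) = -29 (A(t, c) = -5 + 6*(-4) = -5 - 24 = -29)
-14*((18 + A(5, 6)) - 48) = -14*((18 - 29) - 48) = -14*(-11 - 48) = -14*(-59) = 826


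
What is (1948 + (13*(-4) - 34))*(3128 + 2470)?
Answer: 10423476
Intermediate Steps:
(1948 + (13*(-4) - 34))*(3128 + 2470) = (1948 + (-52 - 34))*5598 = (1948 - 86)*5598 = 1862*5598 = 10423476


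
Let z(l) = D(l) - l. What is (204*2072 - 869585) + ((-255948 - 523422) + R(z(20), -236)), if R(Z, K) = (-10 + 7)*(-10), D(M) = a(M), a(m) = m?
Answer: -1226237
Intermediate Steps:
D(M) = M
z(l) = 0 (z(l) = l - l = 0)
R(Z, K) = 30 (R(Z, K) = -3*(-10) = 30)
(204*2072 - 869585) + ((-255948 - 523422) + R(z(20), -236)) = (204*2072 - 869585) + ((-255948 - 523422) + 30) = (422688 - 869585) + (-779370 + 30) = -446897 - 779340 = -1226237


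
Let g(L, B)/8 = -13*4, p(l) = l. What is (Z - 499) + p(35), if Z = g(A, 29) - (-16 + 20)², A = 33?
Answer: -896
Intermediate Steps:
g(L, B) = -416 (g(L, B) = 8*(-13*4) = 8*(-52) = -416)
Z = -432 (Z = -416 - (-16 + 20)² = -416 - 1*4² = -416 - 1*16 = -416 - 16 = -432)
(Z - 499) + p(35) = (-432 - 499) + 35 = -931 + 35 = -896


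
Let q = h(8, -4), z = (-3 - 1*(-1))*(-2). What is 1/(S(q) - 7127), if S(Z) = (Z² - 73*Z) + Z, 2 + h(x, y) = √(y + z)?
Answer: -1/6979 ≈ -0.00014329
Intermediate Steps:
z = 4 (z = (-3 + 1)*(-2) = -2*(-2) = 4)
h(x, y) = -2 + √(4 + y) (h(x, y) = -2 + √(y + 4) = -2 + √(4 + y))
q = -2 (q = -2 + √(4 - 4) = -2 + √0 = -2 + 0 = -2)
S(Z) = Z² - 72*Z
1/(S(q) - 7127) = 1/(-2*(-72 - 2) - 7127) = 1/(-2*(-74) - 7127) = 1/(148 - 7127) = 1/(-6979) = -1/6979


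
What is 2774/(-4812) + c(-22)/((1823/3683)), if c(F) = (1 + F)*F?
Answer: 4091391175/4386138 ≈ 932.80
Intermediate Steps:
c(F) = F*(1 + F)
2774/(-4812) + c(-22)/((1823/3683)) = 2774/(-4812) + (-22*(1 - 22))/((1823/3683)) = 2774*(-1/4812) + (-22*(-21))/((1823*(1/3683))) = -1387/2406 + 462/(1823/3683) = -1387/2406 + 462*(3683/1823) = -1387/2406 + 1701546/1823 = 4091391175/4386138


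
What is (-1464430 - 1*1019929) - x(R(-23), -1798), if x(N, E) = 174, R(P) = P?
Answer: -2484533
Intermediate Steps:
(-1464430 - 1*1019929) - x(R(-23), -1798) = (-1464430 - 1*1019929) - 1*174 = (-1464430 - 1019929) - 174 = -2484359 - 174 = -2484533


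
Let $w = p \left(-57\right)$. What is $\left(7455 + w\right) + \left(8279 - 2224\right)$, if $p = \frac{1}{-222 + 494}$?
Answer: $\frac{3674663}{272} \approx 13510.0$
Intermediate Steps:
$p = \frac{1}{272} \approx 0.0036765$
$w = - \frac{57}{272}$ ($w = \frac{1}{272} \left(-57\right) = - \frac{57}{272} \approx -0.20956$)
$\left(7455 + w\right) + \left(8279 - 2224\right) = \left(7455 - \frac{57}{272}\right) + \left(8279 - 2224\right) = \frac{2027703}{272} + 6055 = \frac{3674663}{272}$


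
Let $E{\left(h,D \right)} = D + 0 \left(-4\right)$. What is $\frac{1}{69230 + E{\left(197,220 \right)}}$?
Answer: $\frac{1}{69450} \approx 1.4399 \cdot 10^{-5}$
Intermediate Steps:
$E{\left(h,D \right)} = D$ ($E{\left(h,D \right)} = D + 0 = D$)
$\frac{1}{69230 + E{\left(197,220 \right)}} = \frac{1}{69230 + 220} = \frac{1}{69450}$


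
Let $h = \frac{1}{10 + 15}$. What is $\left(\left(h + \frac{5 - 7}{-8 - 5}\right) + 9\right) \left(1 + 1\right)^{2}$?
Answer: $\frac{11952}{325} \approx 36.775$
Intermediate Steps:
$h = \frac{1}{25} \approx 0.04$
$\left(\left(h + \frac{5 - 7}{-8 - 5}\right) + 9\right) \left(1 + 1\right)^{2} = \left(\left(\frac{1}{25} + \frac{5 - 7}{-8 - 5}\right) + 9\right) \left(1 + 1\right)^{2} = \left(\left(\frac{1}{25} - \frac{2}{-13}\right) + 9\right) 2^{2} = \left(\left(\frac{1}{25} - - \frac{2}{13}\right) + 9\right) 4 = \left(\left(\frac{1}{25} + \frac{2}{13}\right) + 9\right) 4 = \left(\frac{63}{325} + 9\right) 4 = \frac{2988}{325} \cdot 4 = \frac{11952}{325}$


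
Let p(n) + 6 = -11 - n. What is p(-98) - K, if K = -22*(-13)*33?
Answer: -9357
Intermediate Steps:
p(n) = -17 - n (p(n) = -6 + (-11 - n) = -17 - n)
K = 9438 (K = 286*33 = 9438)
p(-98) - K = (-17 - 1*(-98)) - 1*9438 = (-17 + 98) - 9438 = 81 - 9438 = -9357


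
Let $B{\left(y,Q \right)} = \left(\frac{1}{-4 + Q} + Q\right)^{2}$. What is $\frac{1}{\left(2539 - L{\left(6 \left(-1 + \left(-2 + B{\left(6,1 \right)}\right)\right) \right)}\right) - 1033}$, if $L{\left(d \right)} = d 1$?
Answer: $\frac{3}{4564} \approx 0.00065732$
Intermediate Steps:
$B{\left(y,Q \right)} = \left(Q + \frac{1}{-4 + Q}\right)^{2}$
$L{\left(d \right)} = d$
$\frac{1}{\left(2539 - L{\left(6 \left(-1 + \left(-2 + B{\left(6,1 \right)}\right)\right) \right)}\right) - 1033} = \frac{1}{\left(2539 - 6 \left(-1 - \left(2 - \frac{\left(1 + 1^{2} - 4\right)^{2}}{\left(-4 + 1\right)^{2}}\right)\right)\right) - 1033} = \frac{1}{\left(2539 - 6 \left(-1 - \left(2 - \frac{\left(1 + 1 - 4\right)^{2}}{9}\right)\right)\right) - 1033} = \frac{1}{\left(2539 - 6 \left(-1 - \left(2 - \frac{\left(-2\right)^{2}}{9}\right)\right)\right) - 1033} = \frac{1}{\left(2539 - 6 \left(-1 + \left(-2 + \frac{1}{9} \cdot 4\right)\right)\right) - 1033} = \frac{1}{\left(2539 - 6 \left(-1 + \left(-2 + \frac{4}{9}\right)\right)\right) - 1033} = \frac{1}{\left(2539 - 6 \left(-1 - \frac{14}{9}\right)\right) - 1033} = \frac{1}{\left(2539 - 6 \left(- \frac{23}{9}\right)\right) - 1033} = \frac{1}{\left(2539 - - \frac{46}{3}\right) - 1033} = \frac{1}{\left(2539 + \frac{46}{3}\right) - 1033} = \frac{1}{\frac{7663}{3} - 1033} = \frac{1}{\frac{4564}{3}} = \frac{3}{4564}$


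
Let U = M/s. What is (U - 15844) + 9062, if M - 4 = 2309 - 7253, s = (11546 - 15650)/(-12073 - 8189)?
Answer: -280543/9 ≈ -31171.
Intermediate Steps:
s = 684/3377 (s = -4104/(-20262) = -4104*(-1/20262) = 684/3377 ≈ 0.20255)
M = -4940 (M = 4 + (2309 - 7253) = 4 - 4944 = -4940)
U = -219505/9 (U = -4940/684/3377 = -4940*3377/684 = -219505/9 ≈ -24389.)
(U - 15844) + 9062 = (-219505/9 - 15844) + 9062 = -362101/9 + 9062 = -280543/9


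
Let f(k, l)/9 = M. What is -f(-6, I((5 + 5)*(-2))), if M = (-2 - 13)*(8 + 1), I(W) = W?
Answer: 1215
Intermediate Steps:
M = -135 (M = -15*9 = -135)
f(k, l) = -1215 (f(k, l) = 9*(-135) = -1215)
-f(-6, I((5 + 5)*(-2))) = -1*(-1215) = 1215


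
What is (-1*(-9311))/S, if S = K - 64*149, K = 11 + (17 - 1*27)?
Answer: -9311/9535 ≈ -0.97651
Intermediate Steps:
K = 1 (K = 11 + (17 - 27) = 11 - 10 = 1)
S = -9535 (S = 1 - 64*149 = 1 - 9536 = -9535)
(-1*(-9311))/S = -1*(-9311)/(-9535) = 9311*(-1/9535) = -9311/9535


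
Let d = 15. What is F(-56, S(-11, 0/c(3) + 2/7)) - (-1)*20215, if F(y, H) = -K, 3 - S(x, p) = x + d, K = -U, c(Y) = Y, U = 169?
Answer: 20384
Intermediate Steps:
K = -169 (K = -1*169 = -169)
S(x, p) = -12 - x (S(x, p) = 3 - (x + 15) = 3 - (15 + x) = 3 + (-15 - x) = -12 - x)
F(y, H) = 169 (F(y, H) = -1*(-169) = 169)
F(-56, S(-11, 0/c(3) + 2/7)) - (-1)*20215 = 169 - (-1)*20215 = 169 - 1*(-20215) = 169 + 20215 = 20384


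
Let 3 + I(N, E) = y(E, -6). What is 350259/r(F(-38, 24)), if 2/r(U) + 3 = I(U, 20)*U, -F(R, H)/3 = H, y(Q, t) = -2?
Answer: 125042463/2 ≈ 6.2521e+7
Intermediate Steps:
I(N, E) = -5 (I(N, E) = -3 - 2 = -5)
F(R, H) = -3*H
r(U) = 2/(-3 - 5*U)
350259/r(F(-38, 24)) = 350259/((-2/(3 + 5*(-3*24)))) = 350259/((-2/(3 + 5*(-72)))) = 350259/((-2/(3 - 360))) = 350259/((-2/(-357))) = 350259/((-2*(-1/357))) = 350259/(2/357) = 350259*(357/2) = 125042463/2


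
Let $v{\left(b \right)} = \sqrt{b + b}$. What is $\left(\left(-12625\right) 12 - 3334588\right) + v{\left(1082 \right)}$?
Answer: $-3486088 + 2 \sqrt{541} \approx -3.486 \cdot 10^{6}$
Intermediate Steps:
$v{\left(b \right)} = \sqrt{2} \sqrt{b}$ ($v{\left(b \right)} = \sqrt{2 b} = \sqrt{2} \sqrt{b}$)
$\left(\left(-12625\right) 12 - 3334588\right) + v{\left(1082 \right)} = \left(\left(-12625\right) 12 - 3334588\right) + \sqrt{2} \sqrt{1082} = \left(-151500 - 3334588\right) + 2 \sqrt{541} = -3486088 + 2 \sqrt{541}$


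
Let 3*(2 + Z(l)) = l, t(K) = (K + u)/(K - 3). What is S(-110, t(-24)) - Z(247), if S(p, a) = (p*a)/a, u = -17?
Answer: -571/3 ≈ -190.33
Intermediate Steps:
t(K) = (-17 + K)/(-3 + K) (t(K) = (K - 17)/(K - 3) = (-17 + K)/(-3 + K))
Z(l) = -2 + l/3
S(p, a) = p (S(p, a) = (a*p)/a = p)
S(-110, t(-24)) - Z(247) = -110 - (-2 + (⅓)*247) = -110 - (-2 + 247/3) = -110 - 1*241/3 = -110 - 241/3 = -571/3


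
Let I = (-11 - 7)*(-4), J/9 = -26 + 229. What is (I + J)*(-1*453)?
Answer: -860247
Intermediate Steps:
J = 1827 (J = 9*(-26 + 229) = 9*203 = 1827)
I = 72 (I = -18*(-4) = 72)
(I + J)*(-1*453) = (72 + 1827)*(-1*453) = 1899*(-453) = -860247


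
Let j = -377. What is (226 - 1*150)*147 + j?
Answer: 10795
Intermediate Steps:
(226 - 1*150)*147 + j = (226 - 1*150)*147 - 377 = (226 - 150)*147 - 377 = 76*147 - 377 = 11172 - 377 = 10795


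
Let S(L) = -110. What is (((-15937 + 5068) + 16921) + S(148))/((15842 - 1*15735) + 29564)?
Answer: 5942/29671 ≈ 0.20026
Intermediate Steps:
(((-15937 + 5068) + 16921) + S(148))/((15842 - 1*15735) + 29564) = (((-15937 + 5068) + 16921) - 110)/((15842 - 1*15735) + 29564) = ((-10869 + 16921) - 110)/((15842 - 15735) + 29564) = (6052 - 110)/(107 + 29564) = 5942/29671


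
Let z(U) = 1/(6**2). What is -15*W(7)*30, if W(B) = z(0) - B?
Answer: 6275/2 ≈ 3137.5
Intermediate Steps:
z(U) = 1/36
W(B) = 1/36 - B
-15*W(7)*30 = -15*(1/36 - 1*7)*30 = -15*(1/36 - 7)*30 = -15*(-251/36)*30 = (1255/12)*30 = 6275/2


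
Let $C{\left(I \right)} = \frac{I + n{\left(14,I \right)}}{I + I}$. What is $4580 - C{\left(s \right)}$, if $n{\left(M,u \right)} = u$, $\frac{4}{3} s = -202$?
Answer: $4579$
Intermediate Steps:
$s = - \frac{303}{2}$ ($s = \frac{3}{4} \left(-202\right) = - \frac{303}{2} \approx -151.5$)
$C{\left(I \right)} = 1$ ($C{\left(I \right)} = \frac{I + I}{I + I} = \frac{2 I}{2 I} = 2 I \frac{1}{2 I} = 1$)
$4580 - C{\left(s \right)} = 4580 - 1 = 4579$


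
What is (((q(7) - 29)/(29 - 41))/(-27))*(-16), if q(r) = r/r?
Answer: 112/81 ≈ 1.3827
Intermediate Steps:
q(r) = 1
(((q(7) - 29)/(29 - 41))/(-27))*(-16) = (((1 - 29)/(29 - 41))/(-27))*(-16) = -(-28)/(27*(-12))*(-16) = -(-28)*(-1)/(27*12)*(-16) = -1/27*7/3*(-16) = -7/81*(-16) = 112/81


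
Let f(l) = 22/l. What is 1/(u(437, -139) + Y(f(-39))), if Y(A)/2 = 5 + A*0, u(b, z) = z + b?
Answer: 1/308 ≈ 0.0032468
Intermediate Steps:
u(b, z) = b + z
Y(A) = 10 (Y(A) = 2*(5 + A*0) = 2*(5 + 0) = 2*5 = 10)
1/(u(437, -139) + Y(f(-39))) = 1/((437 - 139) + 10) = 1/(298 + 10) = 1/308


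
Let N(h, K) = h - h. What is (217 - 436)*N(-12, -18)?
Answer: 0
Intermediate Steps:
N(h, K) = 0
(217 - 436)*N(-12, -18) = (217 - 436)*0 = -219*0 = 0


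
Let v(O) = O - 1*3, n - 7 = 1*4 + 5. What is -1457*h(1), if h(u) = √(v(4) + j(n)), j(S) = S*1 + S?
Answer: -1457*√33 ≈ -8369.8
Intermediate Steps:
n = 16 (n = 7 + (1*4 + 5) = 7 + (4 + 5) = 7 + 9 = 16)
v(O) = -3 + O (v(O) = O - 3 = -3 + O)
j(S) = 2*S (j(S) = S + S = 2*S)
h(u) = √33 (h(u) = √((-3 + 4) + 2*16) = √(1 + 32) = √33)
-1457*h(1) = -1457*√33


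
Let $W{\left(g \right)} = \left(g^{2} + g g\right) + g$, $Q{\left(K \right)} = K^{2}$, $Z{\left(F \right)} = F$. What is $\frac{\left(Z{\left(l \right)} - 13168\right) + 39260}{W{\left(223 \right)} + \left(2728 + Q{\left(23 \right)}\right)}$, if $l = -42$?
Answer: $\frac{13025}{51469} \approx 0.25307$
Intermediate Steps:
$W{\left(g \right)} = g + 2 g^{2}$ ($W{\left(g \right)} = \left(g^{2} + g^{2}\right) + g = 2 g^{2} + g = g + 2 g^{2}$)
$\frac{\left(Z{\left(l \right)} - 13168\right) + 39260}{W{\left(223 \right)} + \left(2728 + Q{\left(23 \right)}\right)} = \frac{\left(-42 - 13168\right) + 39260}{223 \left(1 + 2 \cdot 223\right) + \left(2728 + 23^{2}\right)} = \frac{-13210 + 39260}{223 \left(1 + 446\right) + \left(2728 + 529\right)} = \frac{26050}{223 \cdot 447 + 3257} = \frac{26050}{99681 + 3257} = \frac{26050}{102938} = 26050 \cdot \frac{1}{102938} = \frac{13025}{51469}$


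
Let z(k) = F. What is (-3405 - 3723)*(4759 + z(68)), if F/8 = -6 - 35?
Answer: -31584168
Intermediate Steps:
F = -328 (F = 8*(-6 - 35) = 8*(-41) = -328)
z(k) = -328
(-3405 - 3723)*(4759 + z(68)) = (-3405 - 3723)*(4759 - 328) = -7128*4431 = -31584168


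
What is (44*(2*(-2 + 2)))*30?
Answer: 0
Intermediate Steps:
(44*(2*(-2 + 2)))*30 = (44*(2*0))*30 = (44*0)*30 = 0*30 = 0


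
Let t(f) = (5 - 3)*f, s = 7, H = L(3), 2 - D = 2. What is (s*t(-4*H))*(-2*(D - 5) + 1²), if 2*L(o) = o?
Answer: -924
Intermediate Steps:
L(o) = o/2
D = 0 (D = 2 - 1*2 = 2 - 2 = 0)
H = 3/2 (H = (½)*3 = 3/2 ≈ 1.5000)
t(f) = 2*f
(s*t(-4*H))*(-2*(D - 5) + 1²) = (7*(2*(-4*3/2)))*(-2*(0 - 5) + 1²) = (7*(2*(-6)))*(-2*(-5) + 1) = (7*(-12))*(10 + 1) = -84*11 = -924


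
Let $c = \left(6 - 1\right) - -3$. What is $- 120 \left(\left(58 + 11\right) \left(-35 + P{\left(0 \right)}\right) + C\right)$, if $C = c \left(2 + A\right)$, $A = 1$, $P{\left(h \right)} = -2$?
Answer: $303480$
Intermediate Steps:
$c = 8$ ($c = 5 + 3 = 8$)
$C = 24$ ($C = 8 \left(2 + 1\right) = 8 \cdot 3 = 24$)
$- 120 \left(\left(58 + 11\right) \left(-35 + P{\left(0 \right)}\right) + C\right) = - 120 \left(\left(58 + 11\right) \left(-35 - 2\right) + 24\right) = - 120 \left(69 \left(-37\right) + 24\right) = - 120 \left(-2553 + 24\right) = \left(-120\right) \left(-2529\right) = 303480$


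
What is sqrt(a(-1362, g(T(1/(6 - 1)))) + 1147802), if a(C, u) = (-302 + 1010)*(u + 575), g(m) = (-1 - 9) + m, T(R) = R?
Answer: sqrt(38699090)/5 ≈ 1244.2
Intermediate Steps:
g(m) = -10 + m
a(C, u) = 407100 + 708*u (a(C, u) = 708*(575 + u) = 407100 + 708*u)
sqrt(a(-1362, g(T(1/(6 - 1)))) + 1147802) = sqrt((407100 + 708*(-10 + 1/(6 - 1))) + 1147802) = sqrt((407100 + 708*(-10 + 1/5)) + 1147802) = sqrt((407100 + 708*(-49/5)) + 1147802) = sqrt((407100 - 34692/5) + 1147802) = sqrt(2000808/5 + 1147802) = sqrt(7739818/5) = sqrt(38699090)/5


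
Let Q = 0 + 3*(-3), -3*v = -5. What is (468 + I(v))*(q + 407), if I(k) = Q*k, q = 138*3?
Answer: 371913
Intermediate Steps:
q = 414
v = 5/3 (v = -⅓*(-5) = 5/3 ≈ 1.6667)
Q = -9 (Q = 0 - 9 = -9)
I(k) = -9*k
(468 + I(v))*(q + 407) = (468 - 9*5/3)*(414 + 407) = (468 - 15)*821 = 453*821 = 371913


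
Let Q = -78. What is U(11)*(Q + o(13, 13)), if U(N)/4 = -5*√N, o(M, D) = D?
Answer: 1300*√11 ≈ 4311.6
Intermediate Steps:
U(N) = -20*√N (U(N) = 4*(-5*√N) = -20*√N)
U(11)*(Q + o(13, 13)) = (-20*√11)*(-78 + 13) = -20*√11*(-65) = 1300*√11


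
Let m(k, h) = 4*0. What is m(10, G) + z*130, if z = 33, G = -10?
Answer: 4290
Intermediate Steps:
m(k, h) = 0
m(10, G) + z*130 = 0 + 33*130 = 0 + 4290 = 4290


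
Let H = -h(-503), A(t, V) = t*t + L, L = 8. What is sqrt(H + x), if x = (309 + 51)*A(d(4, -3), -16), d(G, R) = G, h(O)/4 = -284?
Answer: 4*sqrt(611) ≈ 98.874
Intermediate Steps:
h(O) = -1136 (h(O) = 4*(-284) = -1136)
A(t, V) = 8 + t**2 (A(t, V) = t*t + 8 = t**2 + 8 = 8 + t**2)
H = 1136 (H = -1*(-1136) = 1136)
x = 8640 (x = (309 + 51)*(8 + 4**2) = 360*(8 + 16) = 360*24 = 8640)
sqrt(H + x) = sqrt(1136 + 8640) = sqrt(9776) = 4*sqrt(611)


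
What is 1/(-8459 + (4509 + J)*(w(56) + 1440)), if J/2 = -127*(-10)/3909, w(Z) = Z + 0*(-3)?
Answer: 3909/26338752385 ≈ 1.4841e-7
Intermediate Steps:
w(Z) = Z (w(Z) = Z + 0 = Z)
J = 2540/3909 (J = 2*(-127*(-10)/3909) = 2*(1270*(1/3909)) = 2*(1270/3909) = 2540/3909 ≈ 0.64978)
1/(-8459 + (4509 + J)*(w(56) + 1440)) = 1/(-8459 + (4509 + 2540/3909)*(56 + 1440)) = 1/(-8459 + (17628221/3909)*1496) = 1/(-8459 + 26371818616/3909) = 1/(26338752385/3909) = 3909/26338752385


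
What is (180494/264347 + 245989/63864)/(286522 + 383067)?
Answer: 76553522999/11304173453811912 ≈ 6.7721e-6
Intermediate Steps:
(180494/264347 + 245989/63864)/(286522 + 383067) = (180494*(1/264347) + 245989*(1/63864))/669589 = (180494/264347 + 245989/63864)*(1/669589) = (76553522999/16882256808)*(1/669589) = 76553522999/11304173453811912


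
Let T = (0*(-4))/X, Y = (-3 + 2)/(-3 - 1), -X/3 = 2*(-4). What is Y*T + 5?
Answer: 5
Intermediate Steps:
X = 24 (X = -6*(-4) = -3*(-8) = 24)
Y = ¼ (Y = -1/(-4) = -1*(-¼) = ¼ ≈ 0.25000)
T = 0 (T = (0*(-4))/24 = 0*(1/24) = 0)
Y*T + 5 = (¼)*0 + 5 = 0 + 5 = 5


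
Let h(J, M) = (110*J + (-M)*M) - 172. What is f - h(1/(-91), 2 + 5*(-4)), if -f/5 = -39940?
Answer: 18217946/91 ≈ 2.0020e+5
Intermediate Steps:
f = 199700 (f = -5*(-39940) = 199700)
h(J, M) = -172 - M² + 110*J (h(J, M) = (110*J - M²) - 172 = (-M² + 110*J) - 172 = -172 - M² + 110*J)
f - h(1/(-91), 2 + 5*(-4)) = 199700 - (-172 - (2 + 5*(-4))² + 110/(-91)) = 199700 - (-172 - (2 - 20)² + 110*(-1/91)) = 199700 - (-172 - 1*(-18)² - 110/91) = 199700 - (-172 - 1*324 - 110/91) = 199700 - (-172 - 324 - 110/91) = 199700 - 1*(-45246/91) = 199700 + 45246/91 = 18217946/91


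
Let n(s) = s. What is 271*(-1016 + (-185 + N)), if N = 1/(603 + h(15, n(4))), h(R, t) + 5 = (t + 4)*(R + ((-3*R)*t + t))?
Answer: -224575261/690 ≈ -3.2547e+5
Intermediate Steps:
h(R, t) = -5 + (4 + t)*(R + t - 3*R*t) (h(R, t) = -5 + (t + 4)*(R + ((-3*R)*t + t)) = -5 + (4 + t)*(R + (-3*R*t + t)) = -5 + (4 + t)*(R + (t - 3*R*t)) = -5 + (4 + t)*(R + t - 3*R*t))
N = -1/690 (N = 1/(603 + (-5 + 4**2 + 4*15 + 4*4 - 11*15*4 - 3*15*4**2)) = 1/(603 + (-5 + 16 + 60 + 16 - 660 - 3*15*16)) = 1/(603 + (-5 + 16 + 60 + 16 - 660 - 720)) = 1/(603 - 1293) = 1/(-690) = -1/690 ≈ -0.0014493)
271*(-1016 + (-185 + N)) = 271*(-1016 + (-185 - 1/690)) = 271*(-1016 - 127651/690) = 271*(-828691/690) = -224575261/690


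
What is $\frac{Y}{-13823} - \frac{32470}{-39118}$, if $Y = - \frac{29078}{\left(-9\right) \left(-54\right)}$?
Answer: $\frac{54817554716}{65698465851} \approx 0.83438$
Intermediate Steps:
$Y = - \frac{14539}{243}$ ($Y = - \frac{29078}{486} = \left(-29078\right) \frac{1}{486} = - \frac{14539}{243} \approx -59.831$)
$\frac{Y}{-13823} - \frac{32470}{-39118} = - \frac{14539}{243 \left(-13823\right)} - \frac{32470}{-39118} = \left(- \frac{14539}{243}\right) \left(- \frac{1}{13823}\right) - - \frac{16235}{19559} = \frac{14539}{3358989} + \frac{16235}{19559} = \frac{54817554716}{65698465851}$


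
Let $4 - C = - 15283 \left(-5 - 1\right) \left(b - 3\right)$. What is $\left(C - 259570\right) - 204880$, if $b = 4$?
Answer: $-556144$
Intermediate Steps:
$C = -91694$ ($C = 4 - - 15283 \left(-5 - 1\right) \left(4 - 3\right) = 4 - - 15283 \left(\left(-6\right) 1\right) = 4 - \left(-15283\right) \left(-6\right) = 4 - 91698 = -91694$)
$\left(C - 259570\right) - 204880 = \left(-91694 - 259570\right) - 204880 = -351264 - 204880 = -556144$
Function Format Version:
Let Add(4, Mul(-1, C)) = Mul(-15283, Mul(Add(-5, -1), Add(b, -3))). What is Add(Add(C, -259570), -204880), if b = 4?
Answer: -556144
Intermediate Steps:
C = -91694 (C = Add(4, Mul(-1, Mul(-15283, Mul(Add(-5, -1), Add(4, -3))))) = Add(4, Mul(-1, Mul(-15283, Mul(-6, 1)))) = Add(4, Mul(-1, Mul(-15283, -6))) = Add(4, Mul(-1, 91698)) = Add(4, -91698) = -91694)
Add(Add(C, -259570), -204880) = Add(Add(-91694, -259570), -204880) = Add(-351264, -204880) = -556144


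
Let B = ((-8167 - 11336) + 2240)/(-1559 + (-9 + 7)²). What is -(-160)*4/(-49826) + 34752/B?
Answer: 1346277051520/430073119 ≈ 3130.3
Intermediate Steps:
B = 17263/1555 (B = (-19503 + 2240)/(-1559 + (-2)²) = -17263/(-1559 + 4) = -17263/(-1555) = -17263*(-1/1555) = 17263/1555 ≈ 11.102)
-(-160)*4/(-49826) + 34752/B = -(-160)*4/(-49826) + 34752/(17263/1555) = -160*(-4)*(-1/49826) + 34752*(1555/17263) = 640*(-1/49826) + 54039360/17263 = -320/24913 + 54039360/17263 = 1346277051520/430073119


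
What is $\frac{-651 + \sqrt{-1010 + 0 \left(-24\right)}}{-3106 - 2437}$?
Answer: $\frac{651}{5543} - \frac{i \sqrt{1010}}{5543} \approx 0.11745 - 0.0057334 i$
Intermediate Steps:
$\frac{-651 + \sqrt{-1010 + 0 \left(-24\right)}}{-3106 - 2437} = \frac{-651 + \sqrt{-1010 + 0}}{-5543} = \left(-651 + \sqrt{-1010}\right) \left(- \frac{1}{5543}\right) = \left(-651 + i \sqrt{1010}\right) \left(- \frac{1}{5543}\right) = \frac{651}{5543} - \frac{i \sqrt{1010}}{5543}$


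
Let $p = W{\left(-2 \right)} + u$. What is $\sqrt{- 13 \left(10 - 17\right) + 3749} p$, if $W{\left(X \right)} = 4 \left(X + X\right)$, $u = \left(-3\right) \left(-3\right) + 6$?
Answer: $- 16 \sqrt{15} \approx -61.968$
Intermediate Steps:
$u = 15$ ($u = 9 + 6 = 15$)
$W{\left(X \right)} = 8 X$ ($W{\left(X \right)} = 4 \cdot 2 X = 8 X$)
$p = -1$ ($p = 8 \left(-2\right) + 15 = -16 + 15 = -1$)
$\sqrt{- 13 \left(10 - 17\right) + 3749} p = \sqrt{- 13 \left(10 - 17\right) + 3749} \left(-1\right) = \sqrt{\left(-13\right) \left(-7\right) + 3749} \left(-1\right) = \sqrt{91 + 3749} \left(-1\right) = \sqrt{3840} \left(-1\right) = 16 \sqrt{15} \left(-1\right) = - 16 \sqrt{15}$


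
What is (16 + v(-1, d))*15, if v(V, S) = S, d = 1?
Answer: 255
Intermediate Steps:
(16 + v(-1, d))*15 = (16 + 1)*15 = 17*15 = 255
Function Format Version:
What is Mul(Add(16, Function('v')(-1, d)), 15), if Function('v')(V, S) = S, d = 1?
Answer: 255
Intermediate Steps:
Mul(Add(16, Function('v')(-1, d)), 15) = Mul(Add(16, 1), 15) = Mul(17, 15) = 255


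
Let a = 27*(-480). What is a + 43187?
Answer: 30227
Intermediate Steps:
a = -12960
a + 43187 = -12960 + 43187 = 30227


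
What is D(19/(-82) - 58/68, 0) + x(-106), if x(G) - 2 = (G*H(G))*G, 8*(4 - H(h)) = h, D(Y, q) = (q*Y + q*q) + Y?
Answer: 135093875/697 ≈ 1.9382e+5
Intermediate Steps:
D(Y, q) = Y + q² + Y*q (D(Y, q) = (Y*q + q²) + Y = (q² + Y*q) + Y = Y + q² + Y*q)
H(h) = 4 - h/8
x(G) = 2 + G²*(4 - G/8) (x(G) = 2 + (G*(4 - G/8))*G = 2 + G²*(4 - G/8))
D(19/(-82) - 58/68, 0) + x(-106) = ((19/(-82) - 58/68) + 0² + (19/(-82) - 58/68)*0) + (2 + (⅛)*(-106)²*(32 - 1*(-106))) = ((19*(-1/82) - 58*1/68) + 0 + (19*(-1/82) - 58*1/68)*0) + (2 + (⅛)*11236*(32 + 106)) = ((-19/82 - 29/34) + 0 + (-19/82 - 29/34)*0) + (2 + (⅛)*11236*138) = (-756/697 + 0 - 756/697*0) + (2 + 193821) = (-756/697 + 0 + 0) + 193823 = -756/697 + 193823 = 135093875/697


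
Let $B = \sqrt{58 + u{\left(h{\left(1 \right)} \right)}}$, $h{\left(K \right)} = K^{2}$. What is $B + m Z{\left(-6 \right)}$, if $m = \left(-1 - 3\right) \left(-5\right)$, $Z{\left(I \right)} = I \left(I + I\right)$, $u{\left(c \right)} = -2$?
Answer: $1440 + 2 \sqrt{14} \approx 1447.5$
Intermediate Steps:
$Z{\left(I \right)} = 2 I^{2}$ ($Z{\left(I \right)} = I 2 I = 2 I^{2}$)
$B = 2 \sqrt{14}$ ($B = \sqrt{58 - 2} = \sqrt{56} = 2 \sqrt{14} \approx 7.4833$)
$m = 20$ ($m = \left(-4\right) \left(-5\right) = 20$)
$B + m Z{\left(-6 \right)} = 2 \sqrt{14} + 20 \cdot 2 \left(-6\right)^{2} = 2 \sqrt{14} + 20 \cdot 2 \cdot 36 = 2 \sqrt{14} + 20 \cdot 72 = 2 \sqrt{14} + 1440 = 1440 + 2 \sqrt{14}$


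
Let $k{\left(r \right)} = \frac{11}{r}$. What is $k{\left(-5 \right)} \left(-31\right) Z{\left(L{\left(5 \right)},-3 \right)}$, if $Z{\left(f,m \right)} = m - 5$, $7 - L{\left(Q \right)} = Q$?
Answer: $- \frac{2728}{5} \approx -545.6$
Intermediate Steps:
$L{\left(Q \right)} = 7 - Q$
$Z{\left(f,m \right)} = -5 + m$ ($Z{\left(f,m \right)} = m - 5 = -5 + m$)
$k{\left(-5 \right)} \left(-31\right) Z{\left(L{\left(5 \right)},-3 \right)} = \frac{11}{-5} \left(-31\right) \left(-5 - 3\right) = 11 \left(- \frac{1}{5}\right) \left(-31\right) \left(-8\right) = \left(- \frac{11}{5}\right) \left(-31\right) \left(-8\right) = \frac{341}{5} \left(-8\right) = - \frac{2728}{5}$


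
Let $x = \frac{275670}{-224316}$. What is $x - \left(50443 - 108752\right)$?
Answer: $\frac{242210481}{4154} \approx 58308.0$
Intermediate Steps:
$x = - \frac{5105}{4154}$ ($x = 275670 \left(- \frac{1}{224316}\right) = - \frac{5105}{4154} \approx -1.2289$)
$x - \left(50443 - 108752\right) = - \frac{5105}{4154} - \left(50443 - 108752\right) = - \frac{5105}{4154} - -58309 = - \frac{5105}{4154} + 58309 = \frac{242210481}{4154}$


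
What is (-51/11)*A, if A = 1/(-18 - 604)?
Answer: 51/6842 ≈ 0.0074540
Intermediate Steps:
A = -1/622 (A = 1/(-622) = -1/622 ≈ -0.0016077)
(-51/11)*A = -51/11*(-1/622) = 51/6842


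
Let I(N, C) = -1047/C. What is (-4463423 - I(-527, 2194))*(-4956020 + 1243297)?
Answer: 36357764501217845/2194 ≈ 1.6571e+13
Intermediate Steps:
(-4463423 - I(-527, 2194))*(-4956020 + 1243297) = (-4463423 - (-1047)/2194)*(-4956020 + 1243297) = (-4463423 - (-1047)/2194)*(-3712723) = (-4463423 - 1*(-1047/2194))*(-3712723) = (-4463423 + 1047/2194)*(-3712723) = -9792749015/2194*(-3712723) = 36357764501217845/2194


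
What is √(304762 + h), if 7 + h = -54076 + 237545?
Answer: 4*√30514 ≈ 698.73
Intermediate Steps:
h = 183462 (h = -7 + (-54076 + 237545) = -7 + 183469 = 183462)
√(304762 + h) = √(304762 + 183462) = √488224 = 4*√30514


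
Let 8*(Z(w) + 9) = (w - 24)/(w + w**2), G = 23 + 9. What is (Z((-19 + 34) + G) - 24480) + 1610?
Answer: -412920169/18048 ≈ -22879.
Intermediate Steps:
G = 32
Z(w) = -9 + (-24 + w)/(8*(w + w**2)) (Z(w) = -9 + ((w - 24)/(w + w**2))/8 = -9 + ((-24 + w)/(w + w**2))/8 = -9 + (-24 + w)/(8*(w + w**2)))
(Z((-19 + 34) + G) - 24480) + 1610 = ((-24 - 72*((-19 + 34) + 32)**2 - 71*((-19 + 34) + 32))/(8*((-19 + 34) + 32)*(1 + ((-19 + 34) + 32))) - 24480) + 1610 = ((-24 - 72*(15 + 32)**2 - 71*(15 + 32))/(8*(15 + 32)*(1 + (15 + 32))) - 24480) + 1610 = ((1/8)*(-24 - 72*47**2 - 71*47)/(47*(1 + 47)) - 24480) + 1610 = ((1/8)*(1/47)*(-24 - 72*2209 - 3337)/48 - 24480) + 1610 = ((1/8)*(1/47)*(1/48)*(-24 - 159048 - 3337) - 24480) + 1610 = ((1/8)*(1/47)*(1/48)*(-162409) - 24480) + 1610 = (-162409/18048 - 24480) + 1610 = -441977449/18048 + 1610 = -412920169/18048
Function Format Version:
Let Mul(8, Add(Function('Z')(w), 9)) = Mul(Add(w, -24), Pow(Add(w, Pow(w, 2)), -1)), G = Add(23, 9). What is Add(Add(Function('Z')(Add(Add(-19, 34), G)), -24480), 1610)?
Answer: Rational(-412920169, 18048) ≈ -22879.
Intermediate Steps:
G = 32
Function('Z')(w) = Add(-9, Mul(Rational(1, 8), Pow(Add(w, Pow(w, 2)), -1), Add(-24, w))) (Function('Z')(w) = Add(-9, Mul(Rational(1, 8), Mul(Add(w, -24), Pow(Add(w, Pow(w, 2)), -1)))) = Add(-9, Mul(Rational(1, 8), Mul(Add(-24, w), Pow(Add(w, Pow(w, 2)), -1)))) = Add(-9, Mul(Rational(1, 8), Mul(Pow(Add(w, Pow(w, 2)), -1), Add(-24, w)))) = Add(-9, Mul(Rational(1, 8), Pow(Add(w, Pow(w, 2)), -1), Add(-24, w))))
Add(Add(Function('Z')(Add(Add(-19, 34), G)), -24480), 1610) = Add(Add(Mul(Rational(1, 8), Pow(Add(Add(-19, 34), 32), -1), Pow(Add(1, Add(Add(-19, 34), 32)), -1), Add(-24, Mul(-72, Pow(Add(Add(-19, 34), 32), 2)), Mul(-71, Add(Add(-19, 34), 32)))), -24480), 1610) = Add(Add(Mul(Rational(1, 8), Pow(Add(15, 32), -1), Pow(Add(1, Add(15, 32)), -1), Add(-24, Mul(-72, Pow(Add(15, 32), 2)), Mul(-71, Add(15, 32)))), -24480), 1610) = Add(Add(Mul(Rational(1, 8), Pow(47, -1), Pow(Add(1, 47), -1), Add(-24, Mul(-72, Pow(47, 2)), Mul(-71, 47))), -24480), 1610) = Add(Add(Mul(Rational(1, 8), Rational(1, 47), Pow(48, -1), Add(-24, Mul(-72, 2209), -3337)), -24480), 1610) = Add(Add(Mul(Rational(1, 8), Rational(1, 47), Rational(1, 48), Add(-24, -159048, -3337)), -24480), 1610) = Add(Add(Mul(Rational(1, 8), Rational(1, 47), Rational(1, 48), -162409), -24480), 1610) = Add(Add(Rational(-162409, 18048), -24480), 1610) = Add(Rational(-441977449, 18048), 1610) = Rational(-412920169, 18048)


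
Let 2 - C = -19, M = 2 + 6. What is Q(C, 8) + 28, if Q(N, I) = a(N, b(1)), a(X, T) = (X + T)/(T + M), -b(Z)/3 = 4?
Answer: 103/4 ≈ 25.750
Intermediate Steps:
M = 8
C = 21 (C = 2 - 1*(-19) = 2 + 19 = 21)
b(Z) = -12 (b(Z) = -3*4 = -12)
a(X, T) = (T + X)/(8 + T) (a(X, T) = (X + T)/(T + 8) = (T + X)/(8 + T))
Q(N, I) = 3 - N/4 (Q(N, I) = (-12 + N)/(8 - 12) = (-12 + N)/(-4) = -(-12 + N)/4 = 3 - N/4)
Q(C, 8) + 28 = (3 - ¼*21) + 28 = (3 - 21/4) + 28 = -9/4 + 28 = 103/4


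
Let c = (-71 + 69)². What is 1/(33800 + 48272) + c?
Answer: 328289/82072 ≈ 4.0000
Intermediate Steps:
c = 4 (c = (-2)² = 4)
1/(33800 + 48272) + c = 1/(33800 + 48272) + 4 = 1/82072 + 4 = 328289/82072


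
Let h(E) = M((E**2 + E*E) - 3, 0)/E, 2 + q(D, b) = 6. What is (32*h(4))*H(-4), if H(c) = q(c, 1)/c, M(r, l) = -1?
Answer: 8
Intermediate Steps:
q(D, b) = 4 (q(D, b) = -2 + 6 = 4)
h(E) = -1/E
H(c) = 4/c
(32*h(4))*H(-4) = (32*(-1/4))*(4/(-4)) = (32*(-1*1/4))*(4*(-1/4)) = (32*(-1/4))*(-1) = -8*(-1) = 8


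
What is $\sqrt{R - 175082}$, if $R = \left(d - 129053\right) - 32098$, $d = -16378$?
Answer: $3 i \sqrt{39179} \approx 593.81 i$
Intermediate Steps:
$R = -177529$ ($R = \left(-16378 - 129053\right) - 32098 = -145431 - 32098 = -177529$)
$\sqrt{R - 175082} = \sqrt{-177529 - 175082} = \sqrt{-352611} = 3 i \sqrt{39179}$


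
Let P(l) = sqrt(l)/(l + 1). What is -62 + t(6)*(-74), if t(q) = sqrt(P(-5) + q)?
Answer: -62 - 37*sqrt(24 - I*sqrt(5)) ≈ -243.46 + 8.4349*I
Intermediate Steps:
P(l) = sqrt(l)/(1 + l)
t(q) = sqrt(q - I*sqrt(5)/4) (t(q) = sqrt(sqrt(-5)/(1 - 5) + q) = sqrt((I*sqrt(5))/(-4) + q) = sqrt((I*sqrt(5))*(-1/4) + q) = sqrt(-I*sqrt(5)/4 + q) = sqrt(q - I*sqrt(5)/4))
-62 + t(6)*(-74) = -62 + (sqrt(4*6 - I*sqrt(5))/2)*(-74) = -62 + (sqrt(24 - I*sqrt(5))/2)*(-74) = -62 - 37*sqrt(24 - I*sqrt(5))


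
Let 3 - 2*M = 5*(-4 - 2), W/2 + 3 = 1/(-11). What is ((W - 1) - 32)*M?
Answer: -1293/2 ≈ -646.50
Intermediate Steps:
W = -68/11 (W = -6 + 2/(-11) = -6 + 2*(-1/11) = -6 - 2/11 = -68/11 ≈ -6.1818)
M = 33/2 (M = 3/2 - 5*(-4 - 2)/2 = 3/2 - 5*(-6)/2 = 3/2 - ½*(-30) = 3/2 + 15 = 33/2 ≈ 16.500)
((W - 1) - 32)*M = ((-68/11 - 1) - 32)*(33/2) = (-79/11 - 32)*(33/2) = -431/11*33/2 = -1293/2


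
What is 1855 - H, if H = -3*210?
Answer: 2485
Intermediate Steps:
H = -630
1855 - H = 1855 - 1*(-630) = 1855 + 630 = 2485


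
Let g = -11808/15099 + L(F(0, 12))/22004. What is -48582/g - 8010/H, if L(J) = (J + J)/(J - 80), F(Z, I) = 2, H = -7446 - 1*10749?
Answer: 127263084820260378/2048582377733 ≈ 62123.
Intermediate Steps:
H = -18195 (H = -7446 - 10749 = -18195)
L(J) = 2*J/(-80 + J) (L(J) = (2*J)/(-80 + J) = 2*J/(-80 + J))
g = -1688856041/2159549574 (g = -11808/15099 + (2*2/(-80 + 2))/22004 = -11808*1/15099 + (2*2/(-78))*(1/22004) = -3936/5033 + (2*2*(-1/78))*(1/22004) = -3936/5033 - 2/39*1/22004 = -3936/5033 - 1/429078 = -1688856041/2159549574 ≈ -0.78204)
-48582/g - 8010/H = -48582/(-1688856041/2159549574) - 8010/(-18195) = -48582*(-2159549574/1688856041) - 8010*(-1/18195) = 104915237404068/1688856041 + 534/1213 = 127263084820260378/2048582377733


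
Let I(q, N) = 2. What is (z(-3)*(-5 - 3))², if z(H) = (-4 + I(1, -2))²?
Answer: 1024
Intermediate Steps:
z(H) = 4 (z(H) = (-4 + 2)² = (-2)² = 4)
(z(-3)*(-5 - 3))² = (4*(-5 - 3))² = (4*(-8))² = (-32)² = 1024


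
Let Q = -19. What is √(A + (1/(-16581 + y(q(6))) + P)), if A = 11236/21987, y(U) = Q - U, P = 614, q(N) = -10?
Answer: √20600286736401610/5789910 ≈ 24.789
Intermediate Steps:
y(U) = -19 - U
A = 11236/21987 (A = 11236*(1/21987) = 11236/21987 ≈ 0.51103)
√(A + (1/(-16581 + y(q(6))) + P)) = √(11236/21987 + (1/(-16581 + (-19 - 1*(-10))) + 614)) = √(11236/21987 + (1/(-16581 + (-19 + 10)) + 614)) = √(11236/21987 + (1/(-16581 - 9) + 614)) = √(11236/21987 + (1/(-16590) + 614)) = √(11236/21987 + (-1/16590 + 614)) = √(11236/21987 + 10186259/16590) = √(10673889613/17369730) = √20600286736401610/5789910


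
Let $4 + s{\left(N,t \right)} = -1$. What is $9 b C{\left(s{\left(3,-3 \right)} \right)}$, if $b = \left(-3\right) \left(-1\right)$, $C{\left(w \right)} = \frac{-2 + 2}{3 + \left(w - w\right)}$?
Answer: $0$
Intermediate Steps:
$s{\left(N,t \right)} = -5$ ($s{\left(N,t \right)} = -4 - 1 = -5$)
$C{\left(w \right)} = 0$ ($C{\left(w \right)} = \frac{0}{3 + 0} = \frac{0}{3} = 0 \cdot \frac{1}{3} = 0$)
$b = 3$
$9 b C{\left(s{\left(3,-3 \right)} \right)} = 9 \cdot 3 \cdot 0 = 27 \cdot 0 = 0$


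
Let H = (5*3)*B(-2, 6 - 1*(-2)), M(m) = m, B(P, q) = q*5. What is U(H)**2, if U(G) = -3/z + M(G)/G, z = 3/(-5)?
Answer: 36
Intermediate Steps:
B(P, q) = 5*q
z = -3/5 (z = 3*(-1/5) = -3/5 ≈ -0.60000)
H = 600 (H = (5*3)*(5*(6 - 1*(-2))) = 15*(5*(6 + 2)) = 15*(5*8) = 15*40 = 600)
U(G) = 6 (U(G) = -3/(-3/5) + G/G = -3*(-5/3) + 1 = 5 + 1 = 6)
U(H)**2 = 6**2 = 36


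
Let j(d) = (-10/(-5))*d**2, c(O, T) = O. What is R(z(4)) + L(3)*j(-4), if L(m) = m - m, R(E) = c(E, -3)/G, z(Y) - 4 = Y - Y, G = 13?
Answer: 4/13 ≈ 0.30769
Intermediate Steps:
z(Y) = 4 (z(Y) = 4 + (Y - Y) = 4 + 0 = 4)
R(E) = E/13
j(d) = 2*d**2 (j(d) = (-10*(-1/5))*d**2 = 2*d**2)
L(m) = 0
R(z(4)) + L(3)*j(-4) = (1/13)*4 + 0*(2*(-4)**2) = 4/13 + 0*(2*16) = 4/13 + 0*32 = 4/13 + 0 = 4/13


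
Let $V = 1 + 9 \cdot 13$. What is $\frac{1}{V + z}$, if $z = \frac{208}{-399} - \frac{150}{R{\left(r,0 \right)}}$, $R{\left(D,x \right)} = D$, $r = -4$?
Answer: $\frac{798}{123673} \approx 0.0064525$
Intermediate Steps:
$V = 118$ ($V = 1 + 117 = 118$)
$z = \frac{29509}{798}$ ($z = \frac{208}{-399} - \frac{150}{-4} = 208 \left(- \frac{1}{399}\right) - - \frac{75}{2} = - \frac{208}{399} + \frac{75}{2} = \frac{29509}{798} \approx 36.979$)
$\frac{1}{V + z} = \frac{1}{118 + \frac{29509}{798}} = \frac{1}{\frac{123673}{798}} = \frac{798}{123673}$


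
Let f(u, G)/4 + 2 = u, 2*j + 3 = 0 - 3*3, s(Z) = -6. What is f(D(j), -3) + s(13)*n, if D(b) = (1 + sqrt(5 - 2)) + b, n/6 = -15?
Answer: 512 + 4*sqrt(3) ≈ 518.93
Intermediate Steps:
n = -90 (n = 6*(-15) = -90)
j = -6 (j = -3/2 + (0 - 3*3)/2 = -3/2 + (0 - 9)/2 = -3/2 + (1/2)*(-9) = -3/2 - 9/2 = -6)
D(b) = 1 + b + sqrt(3) (D(b) = (1 + sqrt(3)) + b = 1 + b + sqrt(3))
f(u, G) = -8 + 4*u
f(D(j), -3) + s(13)*n = (-8 + 4*(1 - 6 + sqrt(3))) - 6*(-90) = (-8 + 4*(-5 + sqrt(3))) + 540 = (-8 + (-20 + 4*sqrt(3))) + 540 = (-28 + 4*sqrt(3)) + 540 = 512 + 4*sqrt(3)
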